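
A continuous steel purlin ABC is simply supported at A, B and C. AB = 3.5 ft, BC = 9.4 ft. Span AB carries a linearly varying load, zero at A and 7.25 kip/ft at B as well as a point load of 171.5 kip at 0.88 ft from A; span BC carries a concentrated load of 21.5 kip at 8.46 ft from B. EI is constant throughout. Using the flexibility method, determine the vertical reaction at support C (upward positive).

Insert a hinge at B; M_B is the redundant, and each span becomes simply supported.
Discontinuity in slope at B on the released structure — sum the simple-span end rotations:
  span AB: triangular load, peak 7.25: w₀L³/(45EI) = 6.908/EI
  span AB: point load 171.5 at a = 0.88: Pab(L + a)/(6LEI) = 82.47/EI
  span BC: point load 21.5 at a = 8.46: Pab(L + b)/(6LEI) = 31.35/EI
  relative rotation θ_0 = (89.38 + 31.35)/EI = 120.7/EI
A unit hogging moment at B produces rotation L₁/(3EI) + L₂/(3EI) = 4.3/EI.
Compatibility: M_B·(L₁+L₂)/(3EI) = θ_0, giving M_B = 28.08 kip·ft (hogging).
Span BC, ΣM about C: R_B^{BC}·9.4 = 20.21 + 28.08, so R_B^{BC} = 5.137 kip and R_C = 21.5 − 5.137 = 16.36 kip.

R_C = 16.36 kip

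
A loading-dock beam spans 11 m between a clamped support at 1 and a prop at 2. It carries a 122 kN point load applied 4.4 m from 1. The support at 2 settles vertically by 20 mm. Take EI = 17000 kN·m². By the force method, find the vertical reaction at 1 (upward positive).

Remove the prop at 2; the released (primary) structure is a cantilever built in at 1.
Downward deflection at the released point 2 due to the loads:
  point load 122 at a = 4.4: Pa²(3L − a)/(6EI) = 11258/EI
Flexibility coefficient — unit upward force at 2: δ_{22} = L³/(3EI) = 443.7/EI.
With EI = 17000 kN·m²: δ_0 = 0.66226 m and δ_{22} = 0.026098 m/kN.
Compatibility — the beam at 2 must follow the support down by 0.02 m: δ_0 − R_2·δ_{22} = 0.02, so R_2 = (0.66226 − 0.02)/0.026098 = 24.61 kN.
Vertical equilibrium: R_1 = ΣP − R_2 = 122 − 24.61 = 97.39 kN.

R_1 = 97.39 kN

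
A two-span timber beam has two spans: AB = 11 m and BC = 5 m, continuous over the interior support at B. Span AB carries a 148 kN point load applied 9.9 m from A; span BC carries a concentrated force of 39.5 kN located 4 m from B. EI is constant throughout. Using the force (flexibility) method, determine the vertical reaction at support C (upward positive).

Release continuity at B by inserting a hinge; the redundant is the internal moment M_B. The primary structure is two simply-supported spans AB and BC.
End slopes at the hinge B, treating each span as simply supported:
  span AB: point load 148 at a = 9.9: Pab(L + a)/(6LEI) = 510.4/EI
  span BC: point load 39.5 at a = 4: Pab(L + b)/(6LEI) = 31.6/EI
  relative rotation θ_0 = (510.4 + 31.6)/EI = 542/EI
A unit hogging moment at B produces rotation L₁/(3EI) + L₂/(3EI) = 5.333/EI.
Compatibility: M_B·(L₁+L₂)/(3EI) = θ_0, giving M_B = 101.6 kN·m (hogging).
Span BC, ΣM about C: R_B^{BC}·5 = 39.5 + 101.6, so R_B^{BC} = 28.22 kN and R_C = 39.5 − 28.22 = 11.28 kN.

R_C = 11.28 kN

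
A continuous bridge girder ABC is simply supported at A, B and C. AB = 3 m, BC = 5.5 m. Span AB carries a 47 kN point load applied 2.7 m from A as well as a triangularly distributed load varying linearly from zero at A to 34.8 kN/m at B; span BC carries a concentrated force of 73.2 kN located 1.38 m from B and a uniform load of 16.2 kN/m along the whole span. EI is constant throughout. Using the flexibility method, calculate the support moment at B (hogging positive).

M_B = 94.08 kN·m

Take M_B as the redundant. Released structure: two simple spans AB and BC with a hinge at B.
Discontinuity in slope at B on the released structure — sum the simple-span end rotations:
  span AB: point load 47 at a = 2.7: Pab(L + a)/(6LEI) = 12.06/EI
  span AB: triangular load, peak 34.8: w₀L³/(45EI) = 20.88/EI
  span BC: point load 73.2 at a = 1.38: Pab(L + b)/(6LEI) = 121.3/EI
  span BC: UDL 16.2: wL³/(24EI) = 112.3/EI
  relative rotation θ_0 = (32.94 + 233.6)/EI = 266.6/EI
A unit hogging moment at B produces rotation L₁/(3EI) + L₂/(3EI) = 2.833/EI.
Compatibility: M_B·(L₁+L₂)/(3EI) = θ_0, giving M_B = 94.08 kN·m (hogging).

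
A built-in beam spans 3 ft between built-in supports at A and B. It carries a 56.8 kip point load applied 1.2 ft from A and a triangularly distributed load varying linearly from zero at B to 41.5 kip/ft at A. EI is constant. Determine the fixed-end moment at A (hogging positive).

Release both end moments; the primary structure is a simply-supported span AB with redundants M_A and M_B.
On the primary (simply-supported) span, the end slopes from the loading are:
  at A: point load 56.8 at a = 1.2: Pab(L + b)/(6LEI) = 32.72/EI
  at B: point load 56.8 at a = 1.2: Pab(L + a)/(6LEI) = 28.63/EI
  at A: triangular load, peak 41.5: w₀L³/(45EI) = 24.9/EI
  at B: triangular load, peak 41.5: 7w₀L³/(360EI) = 21.79/EI
  θ_A0 = 57.62/EI,  θ_B0 = 50.41/EI
Flexibility coefficients: a unit moment at one end gives L/(3EI) there and L/(6EI) at the far end, so f₁₁ = f₂₂ = 1/EI and f₁₂ = f₂₁ = 0.5/EI.
Compatibility — zero rotation at each built-in end:
  1 M_A + 0.5 M_B = 57.62
  0.5 M_A + 1 M_B = 50.41
Solving the pair gives M_A = 43.21 kip·ft and M_B = 28.81 kip·ft (hogging).

M_A = 43.21 kip·ft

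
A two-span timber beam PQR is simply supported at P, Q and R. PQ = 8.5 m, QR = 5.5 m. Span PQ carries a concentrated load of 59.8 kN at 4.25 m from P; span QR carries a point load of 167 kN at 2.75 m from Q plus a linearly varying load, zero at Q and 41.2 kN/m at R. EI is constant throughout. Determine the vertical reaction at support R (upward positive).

Insert a hinge at Q; M_Q is the redundant, and each span becomes simply supported.
Rotations at Q on the released spans (each span's end-slope, ×1/EI):
  span PQ: point load 59.8 at a = 4.25: Pab(L + a)/(6LEI) = 270/EI
  span QR: point load 167 at a = 2.75: Pab(L + b)/(6LEI) = 315.7/EI
  span QR: triangular load, peak 41.2: 7w₀L³/(360EI) = 133.3/EI
  relative rotation θ_0 = (270 + 449)/EI = 719.1/EI
A unit hogging moment at Q produces rotation L₁/(3EI) + L₂/(3EI) = 4.667/EI.
Slope continuity at Q: θ_0 = M_Q·4.667/EI, so M_Q = 719.1/4.667 = 154.1 kN·m (hogging).
Span QR, ΣM about R: R_Q^{QR}·5.5 = 667 + 154.1, so R_Q^{QR} = 149.3 kN and R_R = 280.3 − 149.3 = 131 kN.

R_R = 131 kN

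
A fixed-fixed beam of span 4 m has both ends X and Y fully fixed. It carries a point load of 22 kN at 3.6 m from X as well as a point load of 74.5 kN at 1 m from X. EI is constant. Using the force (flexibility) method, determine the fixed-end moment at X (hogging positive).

M_X = 42.7 kN·m

Take the two fixed-end moments M_X, M_Y as redundants; the released structure is the simple span XY.
End rotations of the released simple span under the applied load (×1/EI):
  at X: point load 22 at a = 3.6: Pab(L + b)/(6LEI) = 5.808/EI
  at Y: point load 22 at a = 3.6: Pab(L + a)/(6LEI) = 10.03/EI
  at X: point load 74.5 at a = 1: Pab(L + b)/(6LEI) = 65.19/EI
  at Y: point load 74.5 at a = 1: Pab(L + a)/(6LEI) = 46.56/EI
  θ_X0 = 71/EI,  θ_Y0 = 56.59/EI
Flexibility coefficients: a unit moment at one end gives L/(3EI) there and L/(6EI) at the far end, so f₁₁ = f₂₂ = 1.333/EI and f₁₂ = f₂₁ = 0.6667/EI.
Compatibility — zero rotation at each built-in end:
  1.333 M_X + 0.6667 M_Y = 71
  0.6667 M_X + 1.333 M_Y = 56.59
Solving the pair gives M_X = 42.7 kN·m and M_Y = 21.1 kN·m (hogging).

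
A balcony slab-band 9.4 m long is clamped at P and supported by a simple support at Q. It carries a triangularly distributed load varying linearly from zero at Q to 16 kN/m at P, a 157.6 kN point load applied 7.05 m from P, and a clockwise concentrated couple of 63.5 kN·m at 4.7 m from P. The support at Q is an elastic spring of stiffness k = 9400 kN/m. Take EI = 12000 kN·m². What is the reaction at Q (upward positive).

Release the roller at Q. Primary structure: cantilever fixed at P.
Primary-structure tip deflection at Q by superposition:
  triangular load, peak 16 at the fixed end: w₀L⁴/(30EI) = 4164/EI
  point load 157.6 at a = 7.05: Pa²(3L − a)/(6EI) = 27612/EI
  clockwise couple 63.5 at a = 4.7: M₀a(2L − a)/(2EI) = 2104/EI
  δ_0 = 33880/EI
Tip deflection under a unit load at Q: L³/(3EI) = 276.9/EI.
With EI = 12000 kN·m²: δ_0 = 2.8233 m and δ_{QQ} = 0.023072 m/kN.
Compatibility — the spring shortens by R_Q/k under the reaction it provides: δ_0 − R_Q·δ_{QQ} = R_Q/k. With 1/k = 0.000106 m/kN, R_Q = δ_0 / (δ_{QQ} + 1/k) = 2.8233 / (0.023072 + 0.000106) = 121.8 kN.

R_Q = 121.8 kN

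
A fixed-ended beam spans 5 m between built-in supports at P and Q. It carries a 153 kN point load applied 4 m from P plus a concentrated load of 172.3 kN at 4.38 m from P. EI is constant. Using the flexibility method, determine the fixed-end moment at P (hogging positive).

M_P = 36.08 kN·m

Take the two fixed-end moments M_P, M_Q as redundants; the released structure is the simple span PQ.
On the primary (simply-supported) span, the end slopes from the loading are:
  at P: point load 153 at a = 4: Pab(L + b)/(6LEI) = 122.4/EI
  at Q: point load 153 at a = 4: Pab(L + a)/(6LEI) = 183.6/EI
  at P: point load 172.3 at a = 4.38: Pab(L + b)/(6LEI) = 87.65/EI
  at Q: point load 172.3 at a = 4.38: Pab(L + a)/(6LEI) = 146.3/EI
  θ_P0 = 210.1/EI,  θ_Q0 = 329.9/EI
Flexibility coefficients: a unit moment at one end gives L/(3EI) there and L/(6EI) at the far end, so f₁₁ = f₂₂ = 1.667/EI and f₁₂ = f₂₁ = 0.8333/EI.
Compatibility — zero rotation at each built-in end:
  1.667 M_P + 0.8333 M_Q = 210.1
  0.8333 M_P + 1.667 M_Q = 329.9
Solving the pair gives M_P = 36.08 kN·m and M_Q = 179.9 kN·m (hogging).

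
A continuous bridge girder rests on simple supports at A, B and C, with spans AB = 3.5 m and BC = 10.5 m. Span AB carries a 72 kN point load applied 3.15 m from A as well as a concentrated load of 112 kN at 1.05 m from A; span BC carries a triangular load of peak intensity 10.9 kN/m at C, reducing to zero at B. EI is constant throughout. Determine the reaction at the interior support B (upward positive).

R_B = 144.7 kN

Take M_B as the redundant. Released structure: two simple spans AB and BC with a hinge at B.
Discontinuity in slope at B on the released structure — sum the simple-span end rotations:
  span AB: point load 72 at a = 3.15: Pab(L + a)/(6LEI) = 25.14/EI
  span AB: point load 112 at a = 1.05: Pab(L + a)/(6LEI) = 62.43/EI
  span BC: triangular load, peak 10.9: 7w₀L³/(360EI) = 245.4/EI
  relative rotation θ_0 = (87.56 + 245.4)/EI = 332.9/EI
A unit hogging moment at B produces rotation L₁/(3EI) + L₂/(3EI) = 4.667/EI.
Compatibility: M_B·(L₁+L₂)/(3EI) = θ_0, giving M_B = 71.34 kN·m (hogging).
Span AB, ΣM about A with M_B applied at B: R_B^{AB}·3.5 = 344.4 + 71.34, so R_B^{AB} = 118.8 kN and R_A = 184 − 118.8 = 65.22 kN.
Span BC, ΣM about C: R_B^{BC}·10.5 = 200.3 + 71.34, so R_B^{BC} = 25.87 kN and R_C = 57.23 − 25.87 = 31.36 kN.
R_B = 118.8 + 25.87 = 144.7 kN.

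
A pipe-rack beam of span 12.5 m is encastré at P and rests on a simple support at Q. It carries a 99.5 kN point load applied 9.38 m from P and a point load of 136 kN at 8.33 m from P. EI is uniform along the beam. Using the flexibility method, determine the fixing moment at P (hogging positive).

Remove the prop at Q; the released (primary) structure is a cantilever built in at P.
Primary-structure tip deflection at Q by superposition:
  point load 99.5 at a = 9.38: Pa²(3L − a)/(6EI) = 41029/EI
  point load 136 at a = 8.33: Pa²(3L − a)/(6EI) = 45879/EI
  δ_0 = 86908/EI
Tip deflection under a unit load at Q: L³/(3EI) = 651/EI.
Compatibility at Q: δ_0 − R_Q·δ_{QQ} = 0, so R_Q = 86908/651 = 133.5 kN.
Moment equilibrium about P: M_P = Σ(load moments about P) − R_Q·L = 2066 − 133.5×12.5 = 397.6 kN·m.

M_P = 397.6 kN·m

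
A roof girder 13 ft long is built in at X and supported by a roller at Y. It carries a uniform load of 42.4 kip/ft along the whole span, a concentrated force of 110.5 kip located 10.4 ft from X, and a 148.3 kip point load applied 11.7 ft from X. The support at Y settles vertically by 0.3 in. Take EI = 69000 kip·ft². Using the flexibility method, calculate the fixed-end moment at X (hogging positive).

M_X = 1160 kip·ft

Choose R_Y as the redundant. The primary structure is the cantilever fixed at X.
Primary-structure tip deflection at Y by superposition:
  UDL 42.4: wL⁴/(8EI) = 151373/EI
  point load 110.5 at a = 10.4: Pa²(3L − a)/(6EI) = 56970/EI
  point load 148.3 at a = 11.7: Pa²(3L − a)/(6EI) = 92369/EI
  δ_0 = 300712/EI
Tip deflection under a unit load at Y: L³/(3EI) = 732.3/EI.
With EI = 69000 kip·ft²: δ_0 = 4.3581 ft and δ_{YY} = 0.010614 ft/kip.
Compatibility — the beam at Y must follow the support down by 0.025 ft: δ_0 − R_Y·δ_{YY} = 0.025, so R_Y = (4.3581 − 0.025)/0.010614 = 408.3 kip.
Moment equilibrium about X: M_X = Σ(load moments about X) − R_Y·L = 6467 − 408.3×13 = 1160 kip·ft.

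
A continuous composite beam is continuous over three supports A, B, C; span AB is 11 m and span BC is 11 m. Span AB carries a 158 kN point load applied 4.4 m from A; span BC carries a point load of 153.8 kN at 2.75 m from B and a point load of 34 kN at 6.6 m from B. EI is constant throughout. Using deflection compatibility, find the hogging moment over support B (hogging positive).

Take M_B as the redundant. Released structure: two simple spans AB and BC with a hinge at B.
Rotations at B on the released spans (each span's end-slope, ×1/EI):
  span AB: point load 158 at a = 4.4: Pab(L + a)/(6LEI) = 1071/EI
  span BC: point load 153.8 at a = 2.75: Pab(L + b)/(6LEI) = 1018/EI
  span BC: point load 34 at a = 6.6: Pab(L + b)/(6LEI) = 230.4/EI
  relative rotation θ_0 = (1071 + 1248)/EI = 2319/EI
A unit hogging moment at B produces rotation L₁/(3EI) + L₂/(3EI) = 7.333/EI.
Compatibility: M_B·(L₁+L₂)/(3EI) = θ_0, giving M_B = 316.2 kN·m (hogging).

M_B = 316.2 kN·m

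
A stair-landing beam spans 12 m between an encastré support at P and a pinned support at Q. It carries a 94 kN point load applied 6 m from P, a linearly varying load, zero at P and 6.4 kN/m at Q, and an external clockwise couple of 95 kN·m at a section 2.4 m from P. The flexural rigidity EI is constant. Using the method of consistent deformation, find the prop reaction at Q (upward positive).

Choose R_Q as the redundant. The primary structure is the cantilever fixed at P.
Downward deflection at the released point Q due to the loads:
  point load 94 at a = 6: Pa²(3L − a)/(6EI) = 16920/EI
  triangular load, peak 6.4 at the free end: 11w₀L⁴/(120EI) = 12165/EI
  clockwise couple 95 at a = 2.4: M₀a(2L − a)/(2EI) = 2462/EI
  δ_0 = 31548/EI
Tip deflection under a unit load at Q: L³/(3EI) = 576/EI.
The prop prevents deflection at Q: R_Q = δ_0/δ_{QQ} = 31548/576 = 54.77 kN.

R_Q = 54.77 kN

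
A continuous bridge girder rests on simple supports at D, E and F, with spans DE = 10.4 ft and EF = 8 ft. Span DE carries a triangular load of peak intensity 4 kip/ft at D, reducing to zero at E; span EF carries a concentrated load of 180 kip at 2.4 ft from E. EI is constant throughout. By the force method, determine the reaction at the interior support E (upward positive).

Take M_E as the redundant. Released structure: two simple spans DE and EF with a hinge at E.
Discontinuity in slope at E on the released structure — sum the simple-span end rotations:
  span DE: triangular load, peak 4: 7w₀L³/(360EI) = 87.49/EI
  span EF: point load 180 at a = 2.4: Pab(L + b)/(6LEI) = 685.4/EI
  relative rotation θ_0 = (87.49 + 685.4)/EI = 772.9/EI
A unit hogging moment at E produces rotation L₁/(3EI) + L₂/(3EI) = 6.133/EI.
Compatibility: M_E·(L₁+L₂)/(3EI) = θ_0, giving M_E = 126 kip·ft (hogging).
Span DE, ΣM about D with M_E applied at E: R_E^{DE}·10.4 = 72.11 + 126, so R_E^{DE} = 19.05 kip and R_D = 20.8 − 19.05 = 1.749 kip.
Span EF, ΣM about F: R_E^{EF}·8 = 1008 + 126, so R_E^{EF} = 141.8 kip and R_F = 180 − 141.8 = 38.25 kip.
R_E = 19.05 + 141.8 = 160.8 kip.

R_E = 160.8 kip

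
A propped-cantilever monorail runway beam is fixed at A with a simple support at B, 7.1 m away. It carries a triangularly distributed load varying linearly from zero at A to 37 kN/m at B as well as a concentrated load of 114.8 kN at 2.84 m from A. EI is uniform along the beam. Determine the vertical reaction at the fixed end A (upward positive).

Release the roller at B. Primary structure: cantilever fixed at A.
Downward deflection at the released point B due to the loads:
  triangular load, peak 37 at the free end: 11w₀L⁴/(120EI) = 8619/EI
  point load 114.8 at a = 2.84: Pa²(3L − a)/(6EI) = 2849/EI
  δ_0 = 11468/EI
Tip deflection under a unit load at B: L³/(3EI) = 119.3/EI.
Compatibility at B: δ_0 − R_B·δ_{BB} = 0, so R_B = 11468/119.3 = 96.12 kN.
Vertical equilibrium: R_A = ΣP − R_B = 246.2 − 96.12 = 150 kN.

R_A = 150 kN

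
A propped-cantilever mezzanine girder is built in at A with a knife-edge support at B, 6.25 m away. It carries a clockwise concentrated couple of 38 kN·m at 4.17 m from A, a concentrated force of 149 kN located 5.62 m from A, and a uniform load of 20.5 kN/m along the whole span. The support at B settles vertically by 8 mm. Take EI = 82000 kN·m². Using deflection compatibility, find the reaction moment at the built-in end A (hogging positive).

M_A = 184.2 kN·m

Release the roller at B. Primary structure: cantilever fixed at A.
Deflection at B on the released cantilever, summing each load's contribution:
  clockwise couple 38 at a = 4.17: M₀a(2L − a)/(2EI) = 660/EI
  point load 149 at a = 5.62: Pa²(3L − a)/(6EI) = 10298/EI
  UDL 20.5: wL⁴/(8EI) = 3910/EI
  δ_0 = 14869/EI
Flexibility coefficient — unit upward force at B: δ_{BB} = L³/(3EI) = 81.38/EI.
With EI = 82000 kN·m²: δ_0 = 0.18132 m and δ_{BB} = 0.000992 m/kN.
Compatibility — the beam at B must follow the support down by 0.008 m: δ_0 − R_B·δ_{BB} = 0.008, so R_B = (0.18132 − 0.008)/0.000992 = 174.6 kN.
Moment equilibrium about A: M_A = Σ(load moments about A) − R_B·L = 1276 − 174.6×6.25 = 184.2 kN·m.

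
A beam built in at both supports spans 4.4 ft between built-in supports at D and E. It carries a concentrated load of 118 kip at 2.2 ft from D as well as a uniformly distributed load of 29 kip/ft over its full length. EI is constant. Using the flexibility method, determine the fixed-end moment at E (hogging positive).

M_E = 111.7 kip·ft

Take the two fixed-end moments M_D, M_E as redundants; the released structure is the simple span DE.
On the primary (simply-supported) span, the end slopes from the loading are:
  at D: point load 118 at a = 2.2: Pab(L + b)/(6LEI) = 142.8/EI
  at E: point load 118 at a = 2.2: Pab(L + a)/(6LEI) = 142.8/EI
  at D: UDL 29: wL³/(24EI) = 102.9/EI
  at E: UDL 29: wL³/(24EI) = 102.9/EI
  θ_D0 = 245.7/EI,  θ_E0 = 245.7/EI
Flexibility coefficients: a unit moment at one end gives L/(3EI) there and L/(6EI) at the far end, so f₁₁ = f₂₂ = 1.467/EI and f₁₂ = f₂₁ = 0.7333/EI.
Compatibility — zero rotation at each built-in end:
  1.467 M_D + 0.7333 M_E = 245.7
  0.7333 M_D + 1.467 M_E = 245.7
Solving the pair gives M_D = 111.7 kip·ft and M_E = 111.7 kip·ft (hogging).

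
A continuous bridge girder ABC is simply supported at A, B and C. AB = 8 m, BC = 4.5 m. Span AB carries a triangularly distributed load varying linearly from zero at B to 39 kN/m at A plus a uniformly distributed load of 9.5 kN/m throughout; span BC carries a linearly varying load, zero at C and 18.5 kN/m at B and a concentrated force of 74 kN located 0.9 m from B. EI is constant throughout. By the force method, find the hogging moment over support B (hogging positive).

Release continuity at B by inserting a hinge; the redundant is the internal moment M_B. The primary structure is two simply-supported spans AB and BC.
Discontinuity in slope at B on the released structure — sum the simple-span end rotations:
  span AB: triangular load, peak 39: 7w₀L³/(360EI) = 388.3/EI
  span AB: UDL 9.5: wL³/(24EI) = 202.7/EI
  span BC: triangular load, peak 18.5: w₀L³/(45EI) = 37.46/EI
  span BC: point load 74 at a = 0.9: Pab(L + b)/(6LEI) = 71.93/EI
  relative rotation θ_0 = (590.9 + 109.4)/EI = 700.3/EI
A unit hogging moment at B produces rotation L₁/(3EI) + L₂/(3EI) = 4.167/EI.
Slope continuity at B: θ_0 = M_B·4.167/EI, so M_B = 700.3/4.167 = 168.1 kN·m (hogging).

M_B = 168.1 kN·m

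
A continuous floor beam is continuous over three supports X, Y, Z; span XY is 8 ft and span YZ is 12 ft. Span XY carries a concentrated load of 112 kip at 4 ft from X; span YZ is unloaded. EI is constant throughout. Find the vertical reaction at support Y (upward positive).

R_Y = 70 kip

Insert a hinge at Y; M_Y is the redundant, and each span becomes simply supported.
End slopes at the hinge Y, treating each span as simply supported:
  span XY: point load 112 at a = 4: Pab(L + a)/(6LEI) = 448/EI
  relative rotation θ_0 = (448 + 0)/EI = 448/EI
A unit hogging moment at Y produces rotation L₁/(3EI) + L₂/(3EI) = 6.667/EI.
Slope continuity at Y: θ_0 = M_Y·6.667/EI, so M_Y = 448/6.667 = 67.2 kip·ft (hogging).
Span XY, ΣM about X with M_Y applied at Y: R_Y^{XY}·8 = 448 + 67.2, so R_Y^{XY} = 64.4 kip and R_X = 112 − 64.4 = 47.6 kip.
Span YZ, ΣM about Z: R_Y^{YZ}·12 = 0 + 67.2, so R_Y^{YZ} = 5.6 kip and R_Z = 0 − 5.6 = -5.6 kip.
R_Y = 64.4 + 5.6 = 70 kip.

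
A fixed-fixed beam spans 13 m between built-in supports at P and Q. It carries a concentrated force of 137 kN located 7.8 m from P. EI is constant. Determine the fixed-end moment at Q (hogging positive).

M_Q = 256.5 kN·m

Release both end moments; the primary structure is a simply-supported span PQ with redundants M_P and M_Q.
Simple-span end rotations at P and Q under the given loads:
  at P: point load 137 at a = 7.8: Pab(L + b)/(6LEI) = 1297/EI
  at Q: point load 137 at a = 7.8: Pab(L + a)/(6LEI) = 1482/EI
  θ_P0 = 1297/EI,  θ_Q0 = 1482/EI
Flexibility coefficients: a unit moment at one end gives L/(3EI) there and L/(6EI) at the far end, so f₁₁ = f₂₂ = 4.333/EI and f₁₂ = f₂₁ = 2.167/EI.
Compatibility — zero rotation at each built-in end:
  4.333 M_P + 2.167 M_Q = 1297
  2.167 M_P + 4.333 M_Q = 1482
Solving the pair gives M_P = 171 kN·m and M_Q = 256.5 kN·m (hogging).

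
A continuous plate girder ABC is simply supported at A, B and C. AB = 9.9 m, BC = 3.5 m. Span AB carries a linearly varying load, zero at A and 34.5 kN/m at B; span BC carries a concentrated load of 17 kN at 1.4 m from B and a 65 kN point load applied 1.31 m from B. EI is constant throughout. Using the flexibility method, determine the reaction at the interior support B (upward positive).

Insert a hinge at B; M_B is the redundant, and each span becomes simply supported.
End slopes at the hinge B, treating each span as simply supported:
  span AB: triangular load, peak 34.5: w₀L³/(45EI) = 743.9/EI
  span BC: point load 17 at a = 1.4: Pab(L + b)/(6LEI) = 13.33/EI
  span BC: point load 65 at a = 1.31: Pab(L + b)/(6LEI) = 50.53/EI
  relative rotation θ_0 = (743.9 + 63.85)/EI = 807.8/EI
A unit hogging moment at B produces rotation L₁/(3EI) + L₂/(3EI) = 4.467/EI.
Slope continuity at B: θ_0 = M_B·4.467/EI, so M_B = 807.8/4.467 = 180.8 kN·m (hogging).
Span AB, ΣM about A with M_B applied at B: R_B^{AB}·9.9 = 1127 + 180.8, so R_B^{AB} = 132.1 kN and R_A = 170.8 − 132.1 = 38.66 kN.
Span BC, ΣM about C: R_B^{BC}·3.5 = 178.1 + 180.8, so R_B^{BC} = 102.5 kN and R_C = 82 − 102.5 = -20.54 kN.
R_B = 132.1 + 102.5 = 234.7 kN.

R_B = 234.7 kN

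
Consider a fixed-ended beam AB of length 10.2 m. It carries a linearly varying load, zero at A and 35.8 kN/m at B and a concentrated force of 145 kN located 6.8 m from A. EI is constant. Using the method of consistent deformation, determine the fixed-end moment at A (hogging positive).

Release both end moments; the primary structure is a simply-supported span AB with redundants M_A and M_B.
Simple-span end rotations at A and B under the given loads:
  at A: triangular load, peak 35.8: 7w₀L³/(360EI) = 738.7/EI
  at B: triangular load, peak 35.8: w₀L³/(45EI) = 844.2/EI
  at A: point load 145 at a = 6.8: Pab(L + b)/(6LEI) = 745/EI
  at B: point load 145 at a = 6.8: Pab(L + a)/(6LEI) = 931.2/EI
  θ_A0 = 1484/EI,  θ_B0 = 1775/EI
Flexibility coefficients: a unit moment at one end gives L/(3EI) there and L/(6EI) at the far end, so f₁₁ = f₂₂ = 3.4/EI and f₁₂ = f₂₁ = 1.7/EI.
Compatibility — zero rotation at each built-in end:
  3.4 M_A + 1.7 M_B = 1484
  1.7 M_A + 3.4 M_B = 1775
Solving the pair gives M_A = 233.7 kN·m and M_B = 405.3 kN·m (hogging).

M_A = 233.7 kN·m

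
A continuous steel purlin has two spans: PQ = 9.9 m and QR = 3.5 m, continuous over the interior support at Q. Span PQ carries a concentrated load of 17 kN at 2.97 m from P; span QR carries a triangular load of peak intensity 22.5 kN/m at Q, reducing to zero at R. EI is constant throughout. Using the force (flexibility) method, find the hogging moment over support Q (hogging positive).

M_Q = 21.77 kN·m

Release continuity at Q by inserting a hinge; the redundant is the internal moment M_Q. The primary structure is two simply-supported spans PQ and QR.
Discontinuity in slope at Q on the released structure — sum the simple-span end rotations:
  span PQ: point load 17 at a = 2.97: Pab(L + a)/(6LEI) = 75.81/EI
  span QR: triangular load, peak 22.5: w₀L³/(45EI) = 21.44/EI
  relative rotation θ_0 = (75.81 + 21.44)/EI = 97.25/EI
A unit hogging moment at Q produces rotation L₁/(3EI) + L₂/(3EI) = 4.467/EI.
Slope continuity at Q: θ_0 = M_Q·4.467/EI, so M_Q = 97.25/4.467 = 21.77 kN·m (hogging).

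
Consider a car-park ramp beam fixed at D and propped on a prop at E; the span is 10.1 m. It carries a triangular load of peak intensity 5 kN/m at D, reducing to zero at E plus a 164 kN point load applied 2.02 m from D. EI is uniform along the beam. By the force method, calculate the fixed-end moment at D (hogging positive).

Remove the prop at E; the released (primary) structure is a cantilever built in at D.
Free-end deflection of the primary structure under the applied loading (downward +):
  triangular load, peak 5 at the fixed end: w₀L⁴/(30EI) = 1734/EI
  point load 164 at a = 2.02: Pa²(3L − a)/(6EI) = 3154/EI
  δ_0 = 4888/EI
Flexibility coefficient — unit upward force at E: δ_{EE} = L³/(3EI) = 343.4/EI.
The prop prevents deflection at E: R_E = δ_0/δ_{EE} = 4888/343.4 = 14.23 kN.
Moment equilibrium about D: M_D = Σ(load moments about D) − R_E·L = 416.3 − 14.23×10.1 = 272.5 kN·m.

M_D = 272.5 kN·m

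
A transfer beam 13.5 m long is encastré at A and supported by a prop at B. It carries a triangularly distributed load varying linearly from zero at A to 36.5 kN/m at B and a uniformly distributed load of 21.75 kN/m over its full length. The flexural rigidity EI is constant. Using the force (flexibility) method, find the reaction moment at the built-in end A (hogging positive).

Release the roller at B. Primary structure: cantilever fixed at A.
Primary-structure tip deflection at B by superposition:
  triangular load, peak 36.5 at the free end: 11w₀L⁴/(120EI) = 111132/EI
  UDL 21.75: wL⁴/(8EI) = 90303/EI
  δ_0 = 201436/EI
Tip deflection under a unit load at B: L³/(3EI) = 820.1/EI.
Compatibility at B: δ_0 − R_B·δ_{BB} = 0, so R_B = 201436/820.1 = 245.6 kN.
Moment equilibrium about A: M_A = Σ(load moments about A) − R_B·L = 4199 − 245.6×13.5 = 883.5 kN·m.

M_A = 883.5 kN·m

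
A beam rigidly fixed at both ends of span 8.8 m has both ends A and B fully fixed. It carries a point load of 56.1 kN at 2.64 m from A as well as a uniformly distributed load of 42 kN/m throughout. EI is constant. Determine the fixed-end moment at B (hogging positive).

M_B = 302.1 kN·m

Take the two fixed-end moments M_A, M_B as redundants; the released structure is the simple span AB.
Simple-span end rotations at A and B under the given loads:
  at A: point load 56.1 at a = 2.64: Pab(L + b)/(6LEI) = 258.5/EI
  at B: point load 56.1 at a = 2.64: Pab(L + a)/(6LEI) = 197.7/EI
  at A: UDL 42: wL³/(24EI) = 1193/EI
  at B: UDL 42: wL³/(24EI) = 1193/EI
  θ_A0 = 1451/EI,  θ_B0 = 1390/EI
Flexibility coefficients: a unit moment at one end gives L/(3EI) there and L/(6EI) at the far end, so f₁₁ = f₂₂ = 2.933/EI and f₁₂ = f₂₁ = 1.467/EI.
Compatibility — zero rotation at each built-in end:
  2.933 M_A + 1.467 M_B = 1451
  1.467 M_A + 2.933 M_B = 1390
Solving the pair gives M_A = 343.6 kN·m and M_B = 302.1 kN·m (hogging).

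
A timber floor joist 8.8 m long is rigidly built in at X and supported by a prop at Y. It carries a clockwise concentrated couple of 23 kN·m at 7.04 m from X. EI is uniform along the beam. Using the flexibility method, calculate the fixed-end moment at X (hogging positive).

M_X = -10.12 kN·m

Choose R_Y as the redundant. The primary structure is the cantilever fixed at X.
Free-end deflection of the primary structure under the applied loading (downward +):
  clockwise couple 23 at a = 7.04: M₀a(2L − a)/(2EI) = 854.9/EI
Tip deflection under a unit load at Y: L³/(3EI) = 227.2/EI.
Compatibility at Y: δ_0 − R_Y·δ_{YY} = 0, so R_Y = 854.9/227.2 = 3.764 kN.
Moment equilibrium about X: M_X = Σ(load moments about X) − R_Y·L = 23 − 3.764×8.8 = -10.12 kN·m.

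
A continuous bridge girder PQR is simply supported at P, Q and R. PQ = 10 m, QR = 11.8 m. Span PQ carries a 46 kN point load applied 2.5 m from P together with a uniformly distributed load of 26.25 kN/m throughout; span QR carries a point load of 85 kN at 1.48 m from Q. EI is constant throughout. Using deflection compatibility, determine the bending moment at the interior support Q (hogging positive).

Release continuity at Q by inserting a hinge; the redundant is the internal moment M_Q. The primary structure is two simply-supported spans PQ and QR.
Rotations at Q on the released spans (each span's end-slope, ×1/EI):
  span PQ: point load 46 at a = 2.5: Pab(L + a)/(6LEI) = 179.7/EI
  span PQ: UDL 26.25: wL³/(24EI) = 1094/EI
  span QR: point load 85 at a = 1.48: Pab(L + b)/(6LEI) = 405.6/EI
  relative rotation θ_0 = (1273 + 405.6)/EI = 1679/EI
A unit hogging moment at Q produces rotation L₁/(3EI) + L₂/(3EI) = 7.267/EI.
Slope continuity at Q: θ_0 = M_Q·7.267/EI, so M_Q = 1679/7.267 = 231.1 kN·m (hogging).

M_Q = 231.1 kN·m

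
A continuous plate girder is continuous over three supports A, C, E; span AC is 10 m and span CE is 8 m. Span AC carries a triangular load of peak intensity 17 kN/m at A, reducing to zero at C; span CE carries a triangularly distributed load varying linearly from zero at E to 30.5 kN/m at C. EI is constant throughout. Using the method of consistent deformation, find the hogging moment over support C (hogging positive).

Insert a hinge at C; M_C is the redundant, and each span becomes simply supported.
End slopes at the hinge C, treating each span as simply supported:
  span AC: triangular load, peak 17: 7w₀L³/(360EI) = 330.6/EI
  span CE: triangular load, peak 30.5: w₀L³/(45EI) = 347/EI
  relative rotation θ_0 = (330.6 + 347)/EI = 677.6/EI
A unit hogging moment at C produces rotation L₁/(3EI) + L₂/(3EI) = 6/EI.
Slope continuity at C: θ_0 = M_C·6/EI, so M_C = 677.6/6 = 112.9 kN·m (hogging).

M_C = 112.9 kN·m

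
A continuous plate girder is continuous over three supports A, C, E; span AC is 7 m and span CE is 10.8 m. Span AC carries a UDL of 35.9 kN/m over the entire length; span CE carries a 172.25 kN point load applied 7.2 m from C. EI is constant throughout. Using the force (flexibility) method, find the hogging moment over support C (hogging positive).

Take M_C as the redundant. Released structure: two simple spans AC and CE with a hinge at C.
End slopes at the hinge C, treating each span as simply supported:
  span AC: UDL 35.9: wL³/(24EI) = 513.1/EI
  span CE: point load 172.25 at a = 7.2: Pab(L + b)/(6LEI) = 992.2/EI
  relative rotation θ_0 = (513.1 + 992.2)/EI = 1505/EI
A unit hogging moment at C produces rotation L₁/(3EI) + L₂/(3EI) = 5.933/EI.
Compatibility: M_C·(L₁+L₂)/(3EI) = θ_0, giving M_C = 253.7 kN·m (hogging).

M_C = 253.7 kN·m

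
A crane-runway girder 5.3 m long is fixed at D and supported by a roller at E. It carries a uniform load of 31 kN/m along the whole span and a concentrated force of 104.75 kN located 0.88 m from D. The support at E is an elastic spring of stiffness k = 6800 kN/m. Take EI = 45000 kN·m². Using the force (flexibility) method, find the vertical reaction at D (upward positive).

R_D = 211.1 kN

Release the roller at E. Primary structure: cantilever fixed at D.
Free-end deflection of the primary structure under the applied loading (downward +):
  UDL 31: wL⁴/(8EI) = 3058/EI
  point load 104.75 at a = 0.88: Pa²(3L − a)/(6EI) = 203.1/EI
  δ_0 = 3261/EI
Flexibility coefficient — unit upward force at E: δ_{EE} = L³/(3EI) = 49.63/EI.
With EI = 45000 kN·m²: δ_0 = 0.072458 m and δ_{EE} = 0.001103 m/kN.
Compatibility — the spring shortens by R_E/k under the reaction it provides: δ_0 − R_E·δ_{EE} = R_E/k. With 1/k = 0.000147 m/kN, R_E = δ_0 / (δ_{EE} + 1/k) = 0.072458 / (0.001103 + 0.000147) = 57.97 kN.
Vertical equilibrium: R_D = ΣP − R_E = 269.1 − 57.97 = 211.1 kN.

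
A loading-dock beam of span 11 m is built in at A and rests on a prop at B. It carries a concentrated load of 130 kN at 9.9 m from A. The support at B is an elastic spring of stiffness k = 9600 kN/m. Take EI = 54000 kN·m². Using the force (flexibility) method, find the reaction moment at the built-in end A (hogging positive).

M_A = 86.01 kN·m

Take the reaction at B as the redundant and release it; the primary structure is a cantilever fixed at A.
Free-end deflection of the primary structure under the applied loading (downward +):
  point load 130 at a = 9.9: Pa²(3L − a)/(6EI) = 49054/EI
Tip deflection under a unit load at B: L³/(3EI) = 443.7/EI.
With EI = 54000 kN·m²: δ_0 = 0.90841 m and δ_{BB} = 0.008216 m/kN.
Compatibility — the spring shortens by R_B/k under the reaction it provides: δ_0 − R_B·δ_{BB} = R_B/k. With 1/k = 0.000104 m/kN, R_B = δ_0 / (δ_{BB} + 1/k) = 0.90841 / (0.008216 + 0.000104) = 109.2 kN.
Moment equilibrium about A: M_A = Σ(load moments about A) − R_B·L = 1287 − 109.2×11 = 86.01 kN·m.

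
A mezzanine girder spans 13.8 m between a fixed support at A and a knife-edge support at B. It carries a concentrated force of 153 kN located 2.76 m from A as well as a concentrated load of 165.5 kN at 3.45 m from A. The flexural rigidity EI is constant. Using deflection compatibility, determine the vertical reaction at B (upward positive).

Take the reaction at B as the redundant and release it; the primary structure is a cantilever fixed at A.
Deflection at B on the released cantilever, summing each load's contribution:
  point load 153 at a = 2.76: Pa²(3L − a)/(6EI) = 7506/EI
  point load 165.5 at a = 3.45: Pa²(3L − a)/(6EI) = 12459/EI
  δ_0 = 19965/EI
Tip deflection under a unit load at B: L³/(3EI) = 876/EI.
The prop prevents deflection at B: R_B = δ_0/δ_{BB} = 19965/876 = 22.79 kN.

R_B = 22.79 kN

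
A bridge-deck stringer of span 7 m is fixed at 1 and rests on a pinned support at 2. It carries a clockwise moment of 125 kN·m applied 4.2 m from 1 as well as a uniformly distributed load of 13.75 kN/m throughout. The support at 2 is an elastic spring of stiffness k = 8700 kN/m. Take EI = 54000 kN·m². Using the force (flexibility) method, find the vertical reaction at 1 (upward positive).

Release the roller at 2. Primary structure: cantilever fixed at 1.
Downward deflection at the released point 2 due to the loads:
  clockwise couple 125 at a = 4.2: M₀a(2L − a)/(2EI) = 2572/EI
  UDL 13.75: wL⁴/(8EI) = 4127/EI
  δ_0 = 6699/EI
Flexibility coefficient — unit upward force at 2: δ_{22} = L³/(3EI) = 114.3/EI.
With EI = 54000 kN·m²: δ_0 = 0.12406 m and δ_{22} = 0.002117 m/kN.
Compatibility — the spring shortens by R_2/k under the reaction it provides: δ_0 − R_2·δ_{22} = R_2/k. With 1/k = 0.000115 m/kN, R_2 = δ_0 / (δ_{22} + 1/k) = 0.12406 / (0.002117 + 0.000115) = 55.58 kN.
Vertical equilibrium: R_1 = ΣP − R_2 = 96.25 − 55.58 = 40.67 kN.

R_1 = 40.67 kN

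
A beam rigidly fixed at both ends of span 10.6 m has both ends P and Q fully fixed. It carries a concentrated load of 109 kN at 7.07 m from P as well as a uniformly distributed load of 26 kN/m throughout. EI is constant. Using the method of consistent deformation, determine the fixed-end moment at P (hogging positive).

Take the two fixed-end moments M_P, M_Q as redundants; the released structure is the simple span PQ.
End rotations of the released simple span under the applied load (×1/EI):
  at P: point load 109 at a = 7.07: Pab(L + b)/(6LEI) = 604.4/EI
  at Q: point load 109 at a = 7.07: Pab(L + a)/(6LEI) = 755.8/EI
  at P: UDL 26: wL³/(24EI) = 1290/EI
  at Q: UDL 26: wL³/(24EI) = 1290/EI
  θ_P0 = 1895/EI,  θ_Q0 = 2046/EI
Flexibility coefficients: a unit moment at one end gives L/(3EI) there and L/(6EI) at the far end, so f₁₁ = f₂₂ = 3.533/EI and f₁₂ = f₂₁ = 1.767/EI.
Compatibility — zero rotation at each built-in end:
  3.533 M_P + 1.767 M_Q = 1895
  1.767 M_P + 3.533 M_Q = 2046
Solving the pair gives M_P = 328.9 kN·m and M_Q = 414.6 kN·m (hogging).

M_P = 328.9 kN·m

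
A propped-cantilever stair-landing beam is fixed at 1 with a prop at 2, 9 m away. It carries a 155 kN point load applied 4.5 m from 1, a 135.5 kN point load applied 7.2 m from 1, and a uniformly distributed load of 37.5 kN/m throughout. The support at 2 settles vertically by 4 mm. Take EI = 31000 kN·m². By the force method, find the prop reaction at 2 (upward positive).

R_2 = 269.9 kN

Take the reaction at 2 as the redundant and release it; the primary structure is a cantilever fixed at 1.
Free-end deflection of the primary structure under the applied loading (downward +):
  point load 155 at a = 4.5: Pa²(3L − a)/(6EI) = 11770/EI
  point load 135.5 at a = 7.2: Pa²(3L − a)/(6EI) = 23180/EI
  UDL 37.5: wL⁴/(8EI) = 30755/EI
  δ_0 = 65705/EI
Flexibility coefficient — unit upward force at 2: δ_{22} = L³/(3EI) = 243/EI.
With EI = 31000 kN·m²: δ_0 = 2.1195 m and δ_{22} = 0.007839 m/kN.
Compatibility — the beam at 2 must follow the support down by 0.004 m: δ_0 − R_2·δ_{22} = 0.004, so R_2 = (2.1195 − 0.004)/0.007839 = 269.9 kN.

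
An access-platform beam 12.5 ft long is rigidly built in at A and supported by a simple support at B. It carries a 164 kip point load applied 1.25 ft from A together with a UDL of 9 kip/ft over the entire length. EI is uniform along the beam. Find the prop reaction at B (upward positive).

R_B = 44.57 kip

Release the roller at B. Primary structure: cantilever fixed at A.
Free-end deflection of the primary structure under the applied loading (downward +):
  point load 164 at a = 1.25: Pa²(3L − a)/(6EI) = 1548/EI
  UDL 9: wL⁴/(8EI) = 27466/EI
  δ_0 = 29014/EI
Flexibility coefficient — unit upward force at B: δ_{BB} = L³/(3EI) = 651/EI.
Compatibility at B: δ_0 − R_B·δ_{BB} = 0, so R_B = 29014/651 = 44.57 kip.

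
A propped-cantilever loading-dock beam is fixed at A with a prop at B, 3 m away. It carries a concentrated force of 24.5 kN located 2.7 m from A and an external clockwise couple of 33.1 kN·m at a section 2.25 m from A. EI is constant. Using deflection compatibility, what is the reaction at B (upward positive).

Release the roller at B. Primary structure: cantilever fixed at A.
Free-end deflection of the primary structure under the applied loading (downward +):
  point load 24.5 at a = 2.7: Pa²(3L − a)/(6EI) = 187.5/EI
  clockwise couple 33.1 at a = 2.25: M₀a(2L − a)/(2EI) = 139.6/EI
  δ_0 = 327.2/EI
Flexibility coefficient — unit upward force at B: δ_{BB} = L³/(3EI) = 9/EI.
The prop prevents deflection at B: R_B = δ_0/δ_{BB} = 327.2/9 = 36.35 kN.

R_B = 36.35 kN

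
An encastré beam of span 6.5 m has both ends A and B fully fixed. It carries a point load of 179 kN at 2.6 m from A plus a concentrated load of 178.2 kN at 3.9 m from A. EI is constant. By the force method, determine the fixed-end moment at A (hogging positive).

Release both end moments; the primary structure is a simply-supported span AB with redundants M_A and M_B.
On the primary (simply-supported) span, the end slopes from the loading are:
  at A: point load 179 at a = 2.6: Pab(L + b)/(6LEI) = 484/EI
  at B: point load 179 at a = 2.6: Pab(L + a)/(6LEI) = 423.5/EI
  at A: point load 178.2 at a = 3.9: Pab(L + b)/(6LEI) = 421.6/EI
  at B: point load 178.2 at a = 3.9: Pab(L + a)/(6LEI) = 481.9/EI
  θ_A0 = 905.6/EI,  θ_B0 = 905.4/EI
Flexibility coefficients: a unit moment at one end gives L/(3EI) there and L/(6EI) at the far end, so f₁₁ = f₂₂ = 2.167/EI and f₁₂ = f₂₁ = 1.083/EI.
Compatibility — zero rotation at each built-in end:
  2.167 M_A + 1.083 M_B = 905.6
  1.083 M_A + 2.167 M_B = 905.4
Solving the pair gives M_A = 278.7 kN·m and M_B = 278.5 kN·m (hogging).

M_A = 278.7 kN·m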